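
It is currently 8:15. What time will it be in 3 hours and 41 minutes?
Starting time: 8:15
Adding 41 minutes to 15 minutes: 15 + 41 = 56 minutes
Adding 3 hours: 8 + 3 = 11
Final time: 11:56

Final answer: 11:56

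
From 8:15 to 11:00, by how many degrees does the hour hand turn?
The hour hand moves 0.5 degrees per minute.
Time elapsed: 11:00 - 8:15 = 165 minutes
Angular displacement: 165 x 0.5 = 82.5 degrees

Final answer: 82.5 degrees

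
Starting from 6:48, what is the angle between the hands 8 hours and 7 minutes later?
First find the time 8 hours and 7 minutes after 6:48.
Total minutes: 6 x 60 + 48 + 8 x 60 + 7 = 895.
895 mod 720 = 175 minutes = 2:55.
Now compute the angle at 2:55:
Hour hand: 2 x 30 + 55 x 0.5 = 87.5 degrees
Minute hand: 55 x 6 = 330 degrees
Difference: |87.5 - 330| = 242.5 degrees
Smaller angle: 360 - 242.5 = 117.5 degrees

Final answer: 117.5 degrees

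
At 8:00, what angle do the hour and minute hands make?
Hour hand position: 8 x 30 + 0 x 0.5 = 240 degrees
Minute hand position: 0 x 6 = 0 degrees
Difference: |240 - 0| = 240 degrees
Since 240 > 180, the smaller angle is 360 - 240 = 120 degrees

Final answer: 120 degrees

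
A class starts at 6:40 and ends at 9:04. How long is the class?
From 6:40 to 9:04:
(9 x 60 + 4) - (6 x 60 + 40) = 544 - 400 = 144 minutes
= 2 hours and 24 minutes

Final answer: 2 hours and 24 minutes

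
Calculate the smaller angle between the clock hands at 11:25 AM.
Hour hand position: 11 x 30 + 25 x 0.5 = 342.5 degrees
Minute hand position: 25 x 6 = 150 degrees
Difference: |342.5 - 150| = 192.5 degrees
Since 192.5 > 180, the smaller angle is 360 - 192.5 = 167.5 degrees

Final answer: 167.5 degrees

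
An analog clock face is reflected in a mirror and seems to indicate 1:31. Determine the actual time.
Reflection across the vertical (12-6) axis maps a hand at angle A degrees to (360 - A) degrees, which sends a reading of T minutes past 12:00 to (720 - T) minutes past 12:00.
Mirror reads 1:31 = 91 minutes past 12:00.
Actual time: (720 - 91) mod 720 = 629 minutes = 10:29.

Final answer: 10:29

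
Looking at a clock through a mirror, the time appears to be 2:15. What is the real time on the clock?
Reflection across the vertical (12-6) axis maps a hand at angle A degrees to (360 - A) degrees, which sends a reading of T minutes past 12:00 to (720 - T) minutes past 12:00.
Mirror reads 2:15 = 135 minutes past 12:00.
Actual time: (720 - 135) mod 720 = 585 minutes = 9:45.

Final answer: 9:45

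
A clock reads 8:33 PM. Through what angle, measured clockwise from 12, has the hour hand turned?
The hour hand moves 30 degrees per hour and 0.5 degrees per minute.
At 8:33: (8) x 30 + 33 x 0.5 = 240 + 16.5 = 256.5 degrees

Final answer: 256.5 degrees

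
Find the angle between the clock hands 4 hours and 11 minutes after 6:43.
First find the time 4 hours and 11 minutes after 6:43.
Total minutes: 6 x 60 + 43 + 4 x 60 + 11 = 654.
654 mod 720 = 654 minutes = 10:54.
Now compute the angle at 10:54:
Hour hand: 10 x 30 + 54 x 0.5 = 327 degrees
Minute hand: 54 x 6 = 324 degrees
Difference: |327 - 324| = 3 degrees
The angle is 3 degrees

Final answer: 3 degrees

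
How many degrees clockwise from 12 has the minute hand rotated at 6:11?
The minute hand moves 6 degrees per minute.
At 6:11: 11 x 6 = 66 degrees

Final answer: 66 degrees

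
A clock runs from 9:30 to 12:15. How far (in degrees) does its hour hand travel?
The hour hand moves 0.5 degrees per minute.
Time elapsed: 12:15 - 9:30 = 165 minutes
Angular displacement: 165 x 0.5 = 82.5 degrees

Final answer: 82.5 degrees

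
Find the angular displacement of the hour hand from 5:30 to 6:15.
The hour hand moves 0.5 degrees per minute.
Time elapsed: 6:15 - 5:30 = 45 minutes
Angular displacement: 45 x 0.5 = 22.5 degrees

Final answer: 22.5 degrees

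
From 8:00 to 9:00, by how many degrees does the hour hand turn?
The hour hand moves 0.5 degrees per minute.
Time elapsed: 9:00 - 8:00 = 60 minutes
Angular displacement: 60 x 0.5 = 30 degrees

Final answer: 30 degrees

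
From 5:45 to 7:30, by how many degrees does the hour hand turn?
The hour hand moves 0.5 degrees per minute.
Time elapsed: 7:30 - 5:45 = 105 minutes
Angular displacement: 105 x 0.5 = 52.5 degrees

Final answer: 52.5 degrees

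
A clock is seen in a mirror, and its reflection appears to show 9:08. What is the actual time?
Reflection across the vertical (12-6) axis maps a hand at angle A degrees to (360 - A) degrees, which sends a reading of T minutes past 12:00 to (720 - T) minutes past 12:00.
Mirror reads 9:08 = 548 minutes past 12:00.
Actual time: (720 - 548) mod 720 = 172 minutes = 2:52.

Final answer: 2:52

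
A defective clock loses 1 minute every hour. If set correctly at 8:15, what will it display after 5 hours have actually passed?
For every 60 true minutes, the faulty clock advances 60 - 1 = 59 minutes.
True elapsed: 5 hours = 300 minutes.
Faulty clock advances: 300 x 59/60 = 295 minutes (drift: 5 minutes behind).
Shown time: 8:15 + 295 minutes = 1:10.

Final answer: 1:10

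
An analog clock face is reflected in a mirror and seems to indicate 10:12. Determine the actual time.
Reflection across the vertical (12-6) axis maps a hand at angle A degrees to (360 - A) degrees, which sends a reading of T minutes past 12:00 to (720 - T) minutes past 12:00.
Mirror reads 10:12 = 612 minutes past 12:00.
Actual time: (720 - 612) mod 720 = 108 minutes = 1:48.

Final answer: 1:48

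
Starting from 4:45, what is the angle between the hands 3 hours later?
First find the time 3 hours after 4:45.
Total minutes: 4 x 60 + 45 + 3 x 60 + 0 = 465.
465 mod 720 = 465 minutes = 7:45.
Now compute the angle at 7:45:
Hour hand: 7 x 30 + 45 x 0.5 = 232.5 degrees
Minute hand: 45 x 6 = 270 degrees
Difference: |232.5 - 270| = 37.5 degrees
The angle is 37.5 degrees

Final answer: 37.5 degrees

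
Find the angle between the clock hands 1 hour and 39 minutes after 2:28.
First find the time 1 hour and 39 minutes after 2:28.
Total minutes: 2 x 60 + 28 + 1 x 60 + 39 = 247.
247 mod 720 = 247 minutes = 4:07.
Now compute the angle at 4:07:
Hour hand: 4 x 30 + 7 x 0.5 = 123.5 degrees
Minute hand: 7 x 6 = 42 degrees
Difference: |123.5 - 42| = 81.5 degrees
The angle is 81.5 degrees

Final answer: 81.5 degrees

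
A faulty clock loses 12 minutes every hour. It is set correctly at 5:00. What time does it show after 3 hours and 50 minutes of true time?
For every 60 true minutes, the faulty clock advances 60 - 12 = 48 minutes.
True elapsed: 3 hours and 50 minutes = 230 minutes.
Faulty clock advances: 230 x 48/60 = 184 minutes (drift: 46 minutes behind).
Shown time: 5:00 + 184 minutes = 8:04.

Final answer: 8:04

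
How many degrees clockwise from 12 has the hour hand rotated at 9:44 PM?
The hour hand moves 30 degrees per hour and 0.5 degrees per minute.
At 9:44: (9) x 30 + 44 x 0.5 = 270 + 22 = 292 degrees

Final answer: 292 degrees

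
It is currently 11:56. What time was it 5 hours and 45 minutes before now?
Starting time: 11:56 = 716 total minutes past 12:00
Subtracting: 5 hours and 45 minutes = 345 minutes
716 - 345 = 371 minutes
= 6 hours and 11 minutes past 12:00 = 6:11

Final answer: 6:11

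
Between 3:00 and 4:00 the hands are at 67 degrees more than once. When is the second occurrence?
At t minutes past 3:00, the hour hand is at 30 x 3 + 0.5t degrees and the minute hand is at 6t degrees.
The smaller angle between them is 67 degrees when |30H - 5.5t| = 67 or |30H - 5.5t| = 293.
With H = 3, solve 30 x 3 - 5.5t = +/- target for each target:
  t = (30 x 3 - 67) / 5.5 = 4.18
  t = (30 x 3 + 67) / 5.5 = 28.55
  t = (30 x 3 - 293) / 5.5 = -36.91 (outside (0, 60))
  t = (30 x 3 + 293) / 5.5 = 69.64 (outside (0, 60))
Valid solutions in (0, 60): {4.18, 28.55} minutes.
The second occurrence is t = 28.55 minutes.
The hands form a 67-degree angle at 28.55 minutes past 3:00.

Final answer: 28.55 minutes past 3:00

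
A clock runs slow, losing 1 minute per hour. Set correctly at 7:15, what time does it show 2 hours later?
For every 60 true minutes, the faulty clock advances 60 - 1 = 59 minutes.
True elapsed: 2 hours = 120 minutes.
Faulty clock advances: 120 x 59/60 = 118 minutes (drift: 2 minutes behind).
Shown time: 7:15 + 118 minutes = 9:13.

Final answer: 9:13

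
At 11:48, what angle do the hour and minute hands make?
Hour hand position: 11 x 30 + 48 x 0.5 = 354 degrees
Minute hand position: 48 x 6 = 288 degrees
Difference: |354 - 288| = 66 degrees
The angle between the hands is 66 degrees

Final answer: 66 degrees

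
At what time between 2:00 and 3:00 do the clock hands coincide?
The minute hand gains 5.5 degrees per minute on the hour hand.
At 2:00, the hour hand is at 60 degrees and the minute hand is at 0 degrees.
The gap is 60 degrees. Time to close: 60/5.5 = 60 x 2/11 = 10.91 minutes.
The hands overlap at 10.91 minutes past 2:00.

Final answer: 10.91 minutes past 2:00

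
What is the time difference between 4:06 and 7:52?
From 4:06 to 7:52:
(7 x 60 + 52) - (4 x 60 + 6) = 472 - 246 = 226 minutes
= 3 hours and 46 minutes

Final answer: 3 hours and 46 minutes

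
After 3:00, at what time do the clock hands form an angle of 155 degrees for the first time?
At t minutes past 3:00, the hour hand is at 30 x 3 + 0.5t degrees and the minute hand is at 6t degrees.
The smaller angle between them is 155 degrees when |30H - 5.5t| = 155 or |30H - 5.5t| = 205.
With H = 3, solve 30 x 3 - 5.5t = +/- target for each target:
  t = (30 x 3 - 155) / 5.5 = -11.82 (outside (0, 60))
  t = (30 x 3 + 155) / 5.5 = 44.55
  t = (30 x 3 - 205) / 5.5 = -20.91 (outside (0, 60))
  t = (30 x 3 + 205) / 5.5 = 53.64
Valid solutions in (0, 60): {44.55, 53.64} minutes.
The first occurrence is t = 44.55 minutes.
The hands form a 155-degree angle at 44.55 minutes past 3:00.

Final answer: 44.55 minutes past 3:00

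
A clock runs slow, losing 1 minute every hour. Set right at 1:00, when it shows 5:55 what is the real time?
For every 60 true minutes, the faulty clock advances 59 minutes, so 1 faulty-clock minute corresponds to 60/59 true minutes.
From 1:00 to 5:55 on the faulty dial is 295 minutes.
True elapsed: 295 x 60/59 = 300 minutes = 5 hours.
True time: 1:00 + 5 hours = 6:00.

Final answer: 6:00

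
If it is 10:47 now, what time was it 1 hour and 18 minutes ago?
Starting time: 10:47 = 647 total minutes past 12:00
Subtracting: 1 hour and 18 minutes = 78 minutes
647 - 78 = 569 minutes
= 9 hours and 29 minutes past 12:00 = 9:29

Final answer: 9:29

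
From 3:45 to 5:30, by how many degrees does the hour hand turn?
The hour hand moves 0.5 degrees per minute.
Time elapsed: 5:30 - 3:45 = 105 minutes
Angular displacement: 105 x 0.5 = 52.5 degrees

Final answer: 52.5 degrees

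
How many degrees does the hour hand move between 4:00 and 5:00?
The hour hand moves 0.5 degrees per minute.
Time elapsed: 5:00 - 4:00 = 60 minutes
Angular displacement: 60 x 0.5 = 30 degrees

Final answer: 30 degrees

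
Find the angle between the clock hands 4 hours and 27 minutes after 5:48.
First find the time 4 hours and 27 minutes after 5:48.
Total minutes: 5 x 60 + 48 + 4 x 60 + 27 = 615.
615 mod 720 = 615 minutes = 10:15.
Now compute the angle at 10:15:
Hour hand: 10 x 30 + 15 x 0.5 = 307.5 degrees
Minute hand: 15 x 6 = 90 degrees
Difference: |307.5 - 90| = 217.5 degrees
Smaller angle: 360 - 217.5 = 142.5 degrees

Final answer: 142.5 degrees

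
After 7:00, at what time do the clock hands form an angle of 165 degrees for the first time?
At t minutes past 7:00, the hour hand is at 30 x 7 + 0.5t degrees and the minute hand is at 6t degrees.
The smaller angle between them is 165 degrees when |30H - 5.5t| = 165 or |30H - 5.5t| = 195.
With H = 7, solve 30 x 7 - 5.5t = +/- target for each target:
  t = (30 x 7 - 165) / 5.5 = 8.18
  t = (30 x 7 + 165) / 5.5 = 68.18 (outside (0, 60))
  t = (30 x 7 - 195) / 5.5 = 2.73
  t = (30 x 7 + 195) / 5.5 = 73.64 (outside (0, 60))
Valid solutions in (0, 60): {2.73, 8.18} minutes.
The first occurrence is t = 2.73 minutes.
The hands form a 165-degree angle at 2.73 minutes past 7:00.

Final answer: 2.73 minutes past 7:00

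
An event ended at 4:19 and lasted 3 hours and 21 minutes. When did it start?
Starting time: 4:19 = 259 total minutes past 12:00
Subtracting: 3 hours and 21 minutes = 201 minutes
259 - 201 = 58 minutes
= 58 minutes past 12:00 = 12:58

Final answer: 12:58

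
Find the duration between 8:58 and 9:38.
From 8:58 to 9:38:
(9 x 60 + 38) - (8 x 60 + 58) = 578 - 538 = 40 minutes
= 40 minutes

Final answer: 40 minutes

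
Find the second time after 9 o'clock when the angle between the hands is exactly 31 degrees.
At t minutes past 9:00, the hour hand is at 30 x 9 + 0.5t degrees and the minute hand is at 6t degrees.
The smaller angle between them is 31 degrees when |30H - 5.5t| = 31 or |30H - 5.5t| = 329.
With H = 9, solve 30 x 9 - 5.5t = +/- target for each target:
  t = (30 x 9 - 31) / 5.5 = 43.45
  t = (30 x 9 + 31) / 5.5 = 54.73
  t = (30 x 9 - 329) / 5.5 = -10.73 (outside (0, 60))
  t = (30 x 9 + 329) / 5.5 = 108.91 (outside (0, 60))
Valid solutions in (0, 60): {43.45, 54.73} minutes.
The second occurrence is t = 54.73 minutes.
The hands form a 31-degree angle at 54.73 minutes past 9:00.

Final answer: 54.73 minutes past 9:00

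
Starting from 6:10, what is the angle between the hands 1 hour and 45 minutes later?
First find the time 1 hour and 45 minutes after 6:10.
Total minutes: 6 x 60 + 10 + 1 x 60 + 45 = 475.
475 mod 720 = 475 minutes = 7:55.
Now compute the angle at 7:55:
Hour hand: 7 x 30 + 55 x 0.5 = 237.5 degrees
Minute hand: 55 x 6 = 330 degrees
Difference: |237.5 - 330| = 92.5 degrees
The angle is 92.5 degrees

Final answer: 92.5 degrees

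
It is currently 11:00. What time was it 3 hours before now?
Starting time: 11:00 = 660 total minutes past 12:00
Subtracting: 3 hours = 180 minutes
660 - 180 = 480 minutes
= 8 hours past 12:00 = 8:00

Final answer: 8:00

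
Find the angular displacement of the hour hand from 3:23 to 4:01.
The hour hand moves 0.5 degrees per minute.
Time elapsed: 4:01 - 3:23 = 38 minutes
Angular displacement: 38 x 0.5 = 19 degrees

Final answer: 19 degrees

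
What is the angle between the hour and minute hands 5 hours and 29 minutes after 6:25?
First find the time 5 hours and 29 minutes after 6:25.
Total minutes: 6 x 60 + 25 + 5 x 60 + 29 = 714.
714 mod 720 = 714 minutes = 11:54.
Now compute the angle at 11:54:
Hour hand: 11 x 30 + 54 x 0.5 = 357 degrees
Minute hand: 54 x 6 = 324 degrees
Difference: |357 - 324| = 33 degrees
The angle is 33 degrees

Final answer: 33 degrees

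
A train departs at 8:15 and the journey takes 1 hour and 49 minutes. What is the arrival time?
Starting time: 8:15
Adding 49 minutes to 15 minutes: 15 + 49 = 64 minutes = 1 hour and 4 minutes
Adding 1 hour: 8 + 1 + 1 (carry) = 10
Final time: 10:04

Final answer: 10:04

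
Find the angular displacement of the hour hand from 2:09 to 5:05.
The hour hand moves 0.5 degrees per minute.
Time elapsed: 5:05 - 2:09 = 176 minutes
Angular displacement: 176 x 0.5 = 88 degrees

Final answer: 88 degrees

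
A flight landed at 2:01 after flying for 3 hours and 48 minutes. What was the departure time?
Starting time: 2:01 = 121 total minutes past 12:00
Subtracting: 3 hours and 48 minutes = 228 minutes
121 - 228 = -107 (negative, add 12 hours = 720) = 613 minutes
= 10 hours and 13 minutes past 12:00 = 10:13

Final answer: 10:13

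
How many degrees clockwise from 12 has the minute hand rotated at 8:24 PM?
The minute hand moves 6 degrees per minute.
At 8:24: 24 x 6 = 144 degrees

Final answer: 144 degrees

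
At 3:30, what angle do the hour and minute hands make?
Hour hand position: 3 x 30 + 30 x 0.5 = 105 degrees
Minute hand position: 30 x 6 = 180 degrees
Difference: |105 - 180| = 75 degrees
The angle between the hands is 75 degrees

Final answer: 75 degrees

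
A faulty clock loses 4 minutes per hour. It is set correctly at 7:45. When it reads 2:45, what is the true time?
For every 60 true minutes, the faulty clock advances 56 minutes, so 1 faulty-clock minute corresponds to 60/56 true minutes.
From 7:45 to 2:45 on the faulty dial is 420 minutes.
True elapsed: 420 x 60/56 = 450 minutes = 7 hours and 30 minutes.
True time: 7:45 + 7 hours and 30 minutes = 3:15.

Final answer: 3:15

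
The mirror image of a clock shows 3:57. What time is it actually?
Reflection across the vertical (12-6) axis maps a hand at angle A degrees to (360 - A) degrees, which sends a reading of T minutes past 12:00 to (720 - T) minutes past 12:00.
Mirror reads 3:57 = 237 minutes past 12:00.
Actual time: (720 - 237) mod 720 = 483 minutes = 8:03.

Final answer: 8:03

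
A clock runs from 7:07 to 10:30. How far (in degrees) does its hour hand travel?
The hour hand moves 0.5 degrees per minute.
Time elapsed: 10:30 - 7:07 = 203 minutes
Angular displacement: 203 x 0.5 = 101.5 degrees

Final answer: 101.5 degrees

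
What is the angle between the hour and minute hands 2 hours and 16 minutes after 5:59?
First find the time 2 hours and 16 minutes after 5:59.
Total minutes: 5 x 60 + 59 + 2 x 60 + 16 = 495.
495 mod 720 = 495 minutes = 8:15.
Now compute the angle at 8:15:
Hour hand: 8 x 30 + 15 x 0.5 = 247.5 degrees
Minute hand: 15 x 6 = 90 degrees
Difference: |247.5 - 90| = 157.5 degrees
The angle is 157.5 degrees

Final answer: 157.5 degrees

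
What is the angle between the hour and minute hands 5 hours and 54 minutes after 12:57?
First find the time 5 hours and 54 minutes after 12:57.
Total minutes: 12 x 60 + 57 + 5 x 60 + 54 = 1131.
1131 mod 720 = 411 minutes = 6:51.
Now compute the angle at 6:51:
Hour hand: 6 x 30 + 51 x 0.5 = 205.5 degrees
Minute hand: 51 x 6 = 306 degrees
Difference: |205.5 - 306| = 100.5 degrees
The angle is 100.5 degrees

Final answer: 100.5 degrees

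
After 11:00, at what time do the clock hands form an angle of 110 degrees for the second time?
At t minutes past 11:00, the hour hand is at 30 x 11 + 0.5t degrees and the minute hand is at 6t degrees.
The smaller angle between them is 110 degrees when |30H - 5.5t| = 110 or |30H - 5.5t| = 250.
With H = 11, solve 30 x 11 - 5.5t = +/- target for each target:
  t = (30 x 11 - 110) / 5.5 = 40
  t = (30 x 11 + 110) / 5.5 = 80 (outside (0, 60))
  t = (30 x 11 - 250) / 5.5 = 14.55
  t = (30 x 11 + 250) / 5.5 = 105.45 (outside (0, 60))
Valid solutions in (0, 60): {14.55, 40} minutes.
The second occurrence is t = 40 minutes.
The hands form a 110-degree angle at 40 minutes past 11:00.

Final answer: 40 minutes past 11:00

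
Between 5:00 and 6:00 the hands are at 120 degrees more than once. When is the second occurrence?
At t minutes past 5:00, the hour hand is at 30 x 5 + 0.5t degrees and the minute hand is at 6t degrees.
The smaller angle between them is 120 degrees when |30H - 5.5t| = 120 or |30H - 5.5t| = 240.
With H = 5, solve 30 x 5 - 5.5t = +/- target for each target:
  t = (30 x 5 - 120) / 5.5 = 5.45
  t = (30 x 5 + 120) / 5.5 = 49.09
  t = (30 x 5 - 240) / 5.5 = -16.36 (outside (0, 60))
  t = (30 x 5 + 240) / 5.5 = 70.91 (outside (0, 60))
Valid solutions in (0, 60): {5.45, 49.09} minutes.
The second occurrence is t = 49.09 minutes.
The hands form a 120-degree angle at 49.09 minutes past 5:00.

Final answer: 49.09 minutes past 5:00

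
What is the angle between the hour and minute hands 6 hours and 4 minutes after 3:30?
First find the time 6 hours and 4 minutes after 3:30.
Total minutes: 3 x 60 + 30 + 6 x 60 + 4 = 574.
574 mod 720 = 574 minutes = 9:34.
Now compute the angle at 9:34:
Hour hand: 9 x 30 + 34 x 0.5 = 287 degrees
Minute hand: 34 x 6 = 204 degrees
Difference: |287 - 204| = 83 degrees
The angle is 83 degrees

Final answer: 83 degrees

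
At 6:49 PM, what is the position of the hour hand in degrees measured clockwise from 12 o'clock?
The hour hand moves 30 degrees per hour and 0.5 degrees per minute.
At 6:49: (6) x 30 + 49 x 0.5 = 180 + 24.5 = 204.5 degrees

Final answer: 204.5 degrees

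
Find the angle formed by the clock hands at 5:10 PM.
Hour hand position: 5 x 30 + 10 x 0.5 = 155 degrees
Minute hand position: 10 x 6 = 60 degrees
Difference: |155 - 60| = 95 degrees
The angle between the hands is 95 degrees

Final answer: 95 degrees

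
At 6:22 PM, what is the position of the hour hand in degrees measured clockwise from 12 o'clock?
The hour hand moves 30 degrees per hour and 0.5 degrees per minute.
At 6:22: (6) x 30 + 22 x 0.5 = 180 + 11 = 191 degrees

Final answer: 191 degrees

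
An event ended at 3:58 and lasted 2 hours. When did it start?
Starting time: 3:58 = 238 total minutes past 12:00
Subtracting: 2 hours = 120 minutes
238 - 120 = 118 minutes
= 1 hour and 58 minutes past 12:00 = 1:58

Final answer: 1:58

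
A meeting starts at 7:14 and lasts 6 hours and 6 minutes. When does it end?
Starting time: 7:14
Adding 6 minutes to 14 minutes: 14 + 6 = 20 minutes
Adding 6 hours: 7 + 6 = 13 - 12 = 1
Final time: 1:20

Final answer: 1:20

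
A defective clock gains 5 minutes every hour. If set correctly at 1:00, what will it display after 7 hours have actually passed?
For every 60 true minutes, the faulty clock advances 60 + 5 = 65 minutes.
True elapsed: 7 hours = 420 minutes.
Faulty clock advances: 420 x 65/60 = 455 minutes (drift: 35 minutes ahead).
Shown time: 1:00 + 455 minutes = 8:35.

Final answer: 8:35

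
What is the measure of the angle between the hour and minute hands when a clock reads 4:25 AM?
Hour hand position: 4 x 30 + 25 x 0.5 = 132.5 degrees
Minute hand position: 25 x 6 = 150 degrees
Difference: |132.5 - 150| = 17.5 degrees
The angle between the hands is 17.5 degrees

Final answer: 17.5 degrees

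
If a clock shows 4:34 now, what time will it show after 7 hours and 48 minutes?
Starting time: 4:34
Adding 48 minutes to 34 minutes: 34 + 48 = 82 minutes = 1 hour and 22 minutes
Adding 7 hours: 4 + 7 + 1 (carry) = 12
Final time: 12:22

Final answer: 12:22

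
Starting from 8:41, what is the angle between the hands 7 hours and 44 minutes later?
First find the time 7 hours and 44 minutes after 8:41.
Total minutes: 8 x 60 + 41 + 7 x 60 + 44 = 985.
985 mod 720 = 265 minutes = 4:25.
Now compute the angle at 4:25:
Hour hand: 4 x 30 + 25 x 0.5 = 132.5 degrees
Minute hand: 25 x 6 = 150 degrees
Difference: |132.5 - 150| = 17.5 degrees
The angle is 17.5 degrees

Final answer: 17.5 degrees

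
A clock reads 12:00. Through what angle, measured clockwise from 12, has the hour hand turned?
The hour hand moves 30 degrees per hour and 0.5 degrees per minute.
At 12:00: (0) x 30 + 0 x 0.5 = 0 + 0 = 0 degrees

Final answer: 0 degrees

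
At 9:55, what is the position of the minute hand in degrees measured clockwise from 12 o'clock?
The minute hand moves 6 degrees per minute.
At 9:55: 55 x 6 = 330 degrees

Final answer: 330 degrees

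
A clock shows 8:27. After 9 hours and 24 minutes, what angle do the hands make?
First find the time 9 hours and 24 minutes after 8:27.
Total minutes: 8 x 60 + 27 + 9 x 60 + 24 = 1071.
1071 mod 720 = 351 minutes = 5:51.
Now compute the angle at 5:51:
Hour hand: 5 x 30 + 51 x 0.5 = 175.5 degrees
Minute hand: 51 x 6 = 306 degrees
Difference: |175.5 - 306| = 130.5 degrees
The angle is 130.5 degrees

Final answer: 130.5 degrees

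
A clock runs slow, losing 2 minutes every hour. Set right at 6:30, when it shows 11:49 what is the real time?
For every 60 true minutes, the faulty clock advances 58 minutes, so 1 faulty-clock minute corresponds to 60/58 true minutes.
From 6:30 to 11:49 on the faulty dial is 319 minutes.
True elapsed: 319 x 60/58 = 330 minutes = 5 hours and 30 minutes.
True time: 6:30 + 5 hours and 30 minutes = 12:00.

Final answer: 12:00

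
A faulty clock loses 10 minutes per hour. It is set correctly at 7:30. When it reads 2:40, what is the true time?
For every 60 true minutes, the faulty clock advances 50 minutes, so 1 faulty-clock minute corresponds to 60/50 true minutes.
From 7:30 to 2:40 on the faulty dial is 430 minutes.
True elapsed: 430 x 60/50 = 516 minutes = 8 hours and 36 minutes.
True time: 7:30 + 8 hours and 36 minutes = 4:06.

Final answer: 4:06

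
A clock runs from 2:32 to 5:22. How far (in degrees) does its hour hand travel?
The hour hand moves 0.5 degrees per minute.
Time elapsed: 5:22 - 2:32 = 170 minutes
Angular displacement: 170 x 0.5 = 85 degrees

Final answer: 85 degrees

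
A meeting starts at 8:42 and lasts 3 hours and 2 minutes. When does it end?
Starting time: 8:42
Adding 2 minutes to 42 minutes: 42 + 2 = 44 minutes
Adding 3 hours: 8 + 3 = 11
Final time: 11:44

Final answer: 11:44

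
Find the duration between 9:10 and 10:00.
From 9:10 to 10:00:
(10 x 60 + 0) - (9 x 60 + 10) = 600 - 550 = 50 minutes
= 50 minutes

Final answer: 50 minutes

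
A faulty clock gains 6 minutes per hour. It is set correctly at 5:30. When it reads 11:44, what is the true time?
For every 60 true minutes, the faulty clock advances 66 minutes, so 1 faulty-clock minute corresponds to 60/66 true minutes.
From 5:30 to 11:44 on the faulty dial is 374 minutes.
True elapsed: 374 x 60/66 = 340 minutes = 5 hours and 40 minutes.
True time: 5:30 + 5 hours and 40 minutes = 11:10.

Final answer: 11:10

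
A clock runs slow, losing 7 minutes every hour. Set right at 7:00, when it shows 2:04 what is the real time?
For every 60 true minutes, the faulty clock advances 53 minutes, so 1 faulty-clock minute corresponds to 60/53 true minutes.
From 7:00 to 2:04 on the faulty dial is 424 minutes.
True elapsed: 424 x 60/53 = 480 minutes = 8 hours.
True time: 7:00 + 8 hours = 3:00.

Final answer: 3:00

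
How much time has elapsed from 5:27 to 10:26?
From 5:27 to 10:26:
(10 x 60 + 26) - (5 x 60 + 27) = 626 - 327 = 299 minutes
= 4 hours and 59 minutes

Final answer: 4 hours and 59 minutes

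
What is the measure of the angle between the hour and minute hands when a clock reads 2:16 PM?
Hour hand position: 2 x 30 + 16 x 0.5 = 68 degrees
Minute hand position: 16 x 6 = 96 degrees
Difference: |68 - 96| = 28 degrees
The angle between the hands is 28 degrees

Final answer: 28 degrees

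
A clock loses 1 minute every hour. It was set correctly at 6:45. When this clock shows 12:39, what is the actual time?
For every 60 true minutes, the faulty clock advances 59 minutes, so 1 faulty-clock minute corresponds to 60/59 true minutes.
From 6:45 to 12:39 on the faulty dial is 354 minutes.
True elapsed: 354 x 60/59 = 360 minutes = 6 hours.
True time: 6:45 + 6 hours = 12:45.

Final answer: 12:45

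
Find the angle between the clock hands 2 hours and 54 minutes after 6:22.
First find the time 2 hours and 54 minutes after 6:22.
Total minutes: 6 x 60 + 22 + 2 x 60 + 54 = 556.
556 mod 720 = 556 minutes = 9:16.
Now compute the angle at 9:16:
Hour hand: 9 x 30 + 16 x 0.5 = 278 degrees
Minute hand: 16 x 6 = 96 degrees
Difference: |278 - 96| = 182 degrees
Smaller angle: 360 - 182 = 178 degrees

Final answer: 178 degrees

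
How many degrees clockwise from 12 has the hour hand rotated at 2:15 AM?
The hour hand moves 30 degrees per hour and 0.5 degrees per minute.
At 2:15: (2) x 30 + 15 x 0.5 = 60 + 7.5 = 67.5 degrees

Final answer: 67.5 degrees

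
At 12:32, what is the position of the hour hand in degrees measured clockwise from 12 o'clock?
The hour hand moves 30 degrees per hour and 0.5 degrees per minute.
At 12:32: (0) x 30 + 32 x 0.5 = 0 + 16 = 16 degrees

Final answer: 16 degrees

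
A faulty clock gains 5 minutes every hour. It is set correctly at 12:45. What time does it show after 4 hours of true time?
For every 60 true minutes, the faulty clock advances 60 + 5 = 65 minutes.
True elapsed: 4 hours = 240 minutes.
Faulty clock advances: 240 x 65/60 = 260 minutes (drift: 20 minutes ahead).
Shown time: 12:45 + 260 minutes = 5:05.

Final answer: 5:05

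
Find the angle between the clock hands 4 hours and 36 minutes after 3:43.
First find the time 4 hours and 36 minutes after 3:43.
Total minutes: 3 x 60 + 43 + 4 x 60 + 36 = 499.
499 mod 720 = 499 minutes = 8:19.
Now compute the angle at 8:19:
Hour hand: 8 x 30 + 19 x 0.5 = 249.5 degrees
Minute hand: 19 x 6 = 114 degrees
Difference: |249.5 - 114| = 135.5 degrees
The angle is 135.5 degrees

Final answer: 135.5 degrees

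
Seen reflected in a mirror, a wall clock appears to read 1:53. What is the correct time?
Reflection across the vertical (12-6) axis maps a hand at angle A degrees to (360 - A) degrees, which sends a reading of T minutes past 12:00 to (720 - T) minutes past 12:00.
Mirror reads 1:53 = 113 minutes past 12:00.
Actual time: (720 - 113) mod 720 = 607 minutes = 10:07.

Final answer: 10:07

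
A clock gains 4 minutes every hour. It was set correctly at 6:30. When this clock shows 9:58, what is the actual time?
For every 60 true minutes, the faulty clock advances 64 minutes, so 1 faulty-clock minute corresponds to 60/64 true minutes.
From 6:30 to 9:58 on the faulty dial is 208 minutes.
True elapsed: 208 x 60/64 = 195 minutes = 3 hours and 15 minutes.
True time: 6:30 + 3 hours and 15 minutes = 9:45.

Final answer: 9:45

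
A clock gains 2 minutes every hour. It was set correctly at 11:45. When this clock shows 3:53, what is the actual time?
For every 60 true minutes, the faulty clock advances 62 minutes, so 1 faulty-clock minute corresponds to 60/62 true minutes.
From 11:45 to 3:53 on the faulty dial is 248 minutes.
True elapsed: 248 x 60/62 = 240 minutes = 4 hours.
True time: 11:45 + 4 hours = 3:45.

Final answer: 3:45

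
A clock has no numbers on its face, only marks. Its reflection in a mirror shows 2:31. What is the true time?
Reflection across the vertical (12-6) axis maps a hand at angle A degrees to (360 - A) degrees, which sends a reading of T minutes past 12:00 to (720 - T) minutes past 12:00.
Mirror reads 2:31 = 151 minutes past 12:00.
Actual time: (720 - 151) mod 720 = 569 minutes = 9:29.

Final answer: 9:29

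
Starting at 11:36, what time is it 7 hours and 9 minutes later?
Starting time: 11:36
Adding 9 minutes to 36 minutes: 36 + 9 = 45 minutes
Adding 7 hours: 11 + 7 = 18 - 12 = 6
Final time: 6:45

Final answer: 6:45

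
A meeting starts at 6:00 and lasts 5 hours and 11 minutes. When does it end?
Starting time: 6:00
Adding 11 minutes to 0 minutes: 0 + 11 = 11 minutes
Adding 5 hours: 6 + 5 = 11
Final time: 11:11

Final answer: 11:11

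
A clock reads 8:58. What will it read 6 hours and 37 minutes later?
Starting time: 8:58
Adding 37 minutes to 58 minutes: 58 + 37 = 95 minutes = 1 hour and 35 minutes
Adding 6 hours: 8 + 6 + 1 (carry) = 15 - 12 = 3
Final time: 3:35

Final answer: 3:35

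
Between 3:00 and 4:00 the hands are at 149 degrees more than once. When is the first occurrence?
At t minutes past 3:00, the hour hand is at 30 x 3 + 0.5t degrees and the minute hand is at 6t degrees.
The smaller angle between them is 149 degrees when |30H - 5.5t| = 149 or |30H - 5.5t| = 211.
With H = 3, solve 30 x 3 - 5.5t = +/- target for each target:
  t = (30 x 3 - 149) / 5.5 = -10.73 (outside (0, 60))
  t = (30 x 3 + 149) / 5.5 = 43.45
  t = (30 x 3 - 211) / 5.5 = -22 (outside (0, 60))
  t = (30 x 3 + 211) / 5.5 = 54.73
Valid solutions in (0, 60): {43.45, 54.73} minutes.
The first occurrence is t = 43.45 minutes.
The hands form a 149-degree angle at 43.45 minutes past 3:00.

Final answer: 43.45 minutes past 3:00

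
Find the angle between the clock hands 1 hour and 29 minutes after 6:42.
First find the time 1 hour and 29 minutes after 6:42.
Total minutes: 6 x 60 + 42 + 1 x 60 + 29 = 491.
491 mod 720 = 491 minutes = 8:11.
Now compute the angle at 8:11:
Hour hand: 8 x 30 + 11 x 0.5 = 245.5 degrees
Minute hand: 11 x 6 = 66 degrees
Difference: |245.5 - 66| = 179.5 degrees
The angle is 179.5 degrees

Final answer: 179.5 degrees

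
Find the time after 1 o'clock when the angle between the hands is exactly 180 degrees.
For hands to be 180 degrees apart: |30H - 5.5t| = 180
With H = 1: t = (30 x 1 + 180)/5.5 = 38.18 or t = (30 x 1 - 180)/5.5 = -27.27
First valid solution (0 < t < 60): t = 38.18 minutes
The hands are opposite at 38.18 minutes past 1:00.

Final answer: 38.18 minutes past 1:00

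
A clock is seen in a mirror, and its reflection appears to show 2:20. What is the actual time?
Reflection across the vertical (12-6) axis maps a hand at angle A degrees to (360 - A) degrees, which sends a reading of T minutes past 12:00 to (720 - T) minutes past 12:00.
Mirror reads 2:20 = 140 minutes past 12:00.
Actual time: (720 - 140) mod 720 = 580 minutes = 9:40.

Final answer: 9:40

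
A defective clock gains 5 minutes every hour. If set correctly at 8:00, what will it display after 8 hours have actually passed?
For every 60 true minutes, the faulty clock advances 60 + 5 = 65 minutes.
True elapsed: 8 hours = 480 minutes.
Faulty clock advances: 480 x 65/60 = 520 minutes (drift: 40 minutes ahead).
Shown time: 8:00 + 520 minutes = 4:40.

Final answer: 4:40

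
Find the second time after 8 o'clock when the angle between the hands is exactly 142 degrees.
At t minutes past 8:00, the hour hand is at 30 x 8 + 0.5t degrees and the minute hand is at 6t degrees.
The smaller angle between them is 142 degrees when |30H - 5.5t| = 142 or |30H - 5.5t| = 218.
With H = 8, solve 30 x 8 - 5.5t = +/- target for each target:
  t = (30 x 8 - 142) / 5.5 = 17.82
  t = (30 x 8 + 142) / 5.5 = 69.45 (outside (0, 60))
  t = (30 x 8 - 218) / 5.5 = 4
  t = (30 x 8 + 218) / 5.5 = 83.27 (outside (0, 60))
Valid solutions in (0, 60): {4, 17.82} minutes.
The second occurrence is t = 17.82 minutes.
The hands form a 142-degree angle at 17.82 minutes past 8:00.

Final answer: 17.82 minutes past 8:00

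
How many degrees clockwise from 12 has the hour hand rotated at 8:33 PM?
The hour hand moves 30 degrees per hour and 0.5 degrees per minute.
At 8:33: (8) x 30 + 33 x 0.5 = 240 + 16.5 = 256.5 degrees

Final answer: 256.5 degrees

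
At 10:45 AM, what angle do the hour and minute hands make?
Hour hand position: 10 x 30 + 45 x 0.5 = 322.5 degrees
Minute hand position: 45 x 6 = 270 degrees
Difference: |322.5 - 270| = 52.5 degrees
The angle between the hands is 52.5 degrees

Final answer: 52.5 degrees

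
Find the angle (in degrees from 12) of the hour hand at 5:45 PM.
The hour hand moves 30 degrees per hour and 0.5 degrees per minute.
At 5:45: (5) x 30 + 45 x 0.5 = 150 + 22.5 = 172.5 degrees

Final answer: 172.5 degrees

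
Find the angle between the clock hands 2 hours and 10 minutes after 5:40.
First find the time 2 hours and 10 minutes after 5:40.
Total minutes: 5 x 60 + 40 + 2 x 60 + 10 = 470.
470 mod 720 = 470 minutes = 7:50.
Now compute the angle at 7:50:
Hour hand: 7 x 30 + 50 x 0.5 = 235 degrees
Minute hand: 50 x 6 = 300 degrees
Difference: |235 - 300| = 65 degrees
The angle is 65 degrees

Final answer: 65 degrees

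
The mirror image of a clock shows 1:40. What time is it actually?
Reflection across the vertical (12-6) axis maps a hand at angle A degrees to (360 - A) degrees, which sends a reading of T minutes past 12:00 to (720 - T) minutes past 12:00.
Mirror reads 1:40 = 100 minutes past 12:00.
Actual time: (720 - 100) mod 720 = 620 minutes = 10:20.

Final answer: 10:20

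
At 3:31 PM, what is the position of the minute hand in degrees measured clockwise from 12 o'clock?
The minute hand moves 6 degrees per minute.
At 3:31: 31 x 6 = 186 degrees

Final answer: 186 degrees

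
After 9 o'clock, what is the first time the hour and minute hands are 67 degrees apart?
At t minutes past 9:00, the hour hand is at 30 x 9 + 0.5t degrees and the minute hand is at 6t degrees.
The smaller angle between them is 67 degrees when |30H - 5.5t| = 67 or |30H - 5.5t| = 293.
With H = 9, solve 30 x 9 - 5.5t = +/- target for each target:
  t = (30 x 9 - 67) / 5.5 = 36.91
  t = (30 x 9 + 67) / 5.5 = 61.27 (outside (0, 60))
  t = (30 x 9 - 293) / 5.5 = -4.18 (outside (0, 60))
  t = (30 x 9 + 293) / 5.5 = 102.36 (outside (0, 60))
Valid solutions in (0, 60): {36.91} minutes.
The first occurrence is t = 36.91 minutes.
The hands form a 67-degree angle at 36.91 minutes past 9:00.

Final answer: 36.91 minutes past 9:00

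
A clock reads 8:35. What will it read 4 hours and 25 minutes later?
Starting time: 8:35
Adding 25 minutes to 35 minutes: 35 + 25 = 60 minutes = 1 hour
Adding 4 hours: 8 + 4 + 1 (carry) = 13 - 12 = 1
Final time: 1:00

Final answer: 1:00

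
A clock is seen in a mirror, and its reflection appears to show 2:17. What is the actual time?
Reflection across the vertical (12-6) axis maps a hand at angle A degrees to (360 - A) degrees, which sends a reading of T minutes past 12:00 to (720 - T) minutes past 12:00.
Mirror reads 2:17 = 137 minutes past 12:00.
Actual time: (720 - 137) mod 720 = 583 minutes = 9:43.

Final answer: 9:43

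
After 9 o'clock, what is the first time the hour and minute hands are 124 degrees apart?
At t minutes past 9:00, the hour hand is at 30 x 9 + 0.5t degrees and the minute hand is at 6t degrees.
The smaller angle between them is 124 degrees when |30H - 5.5t| = 124 or |30H - 5.5t| = 236.
With H = 9, solve 30 x 9 - 5.5t = +/- target for each target:
  t = (30 x 9 - 124) / 5.5 = 26.55
  t = (30 x 9 + 124) / 5.5 = 71.64 (outside (0, 60))
  t = (30 x 9 - 236) / 5.5 = 6.18
  t = (30 x 9 + 236) / 5.5 = 92 (outside (0, 60))
Valid solutions in (0, 60): {6.18, 26.55} minutes.
The first occurrence is t = 6.18 minutes.
The hands form a 124-degree angle at 6.18 minutes past 9:00.

Final answer: 6.18 minutes past 9:00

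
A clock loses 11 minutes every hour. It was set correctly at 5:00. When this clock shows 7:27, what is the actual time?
For every 60 true minutes, the faulty clock advances 49 minutes, so 1 faulty-clock minute corresponds to 60/49 true minutes.
From 5:00 to 7:27 on the faulty dial is 147 minutes.
True elapsed: 147 x 60/49 = 180 minutes = 3 hours.
True time: 5:00 + 3 hours = 8:00.

Final answer: 8:00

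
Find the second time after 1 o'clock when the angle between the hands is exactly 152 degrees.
At t minutes past 1:00, the hour hand is at 30 x 1 + 0.5t degrees and the minute hand is at 6t degrees.
The smaller angle between them is 152 degrees when |30H - 5.5t| = 152 or |30H - 5.5t| = 208.
With H = 1, solve 30 x 1 - 5.5t = +/- target for each target:
  t = (30 x 1 - 152) / 5.5 = -22.18 (outside (0, 60))
  t = (30 x 1 + 152) / 5.5 = 33.09
  t = (30 x 1 - 208) / 5.5 = -32.36 (outside (0, 60))
  t = (30 x 1 + 208) / 5.5 = 43.27
Valid solutions in (0, 60): {33.09, 43.27} minutes.
The second occurrence is t = 43.27 minutes.
The hands form a 152-degree angle at 43.27 minutes past 1:00.

Final answer: 43.27 minutes past 1:00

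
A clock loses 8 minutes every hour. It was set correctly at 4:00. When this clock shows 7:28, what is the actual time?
For every 60 true minutes, the faulty clock advances 52 minutes, so 1 faulty-clock minute corresponds to 60/52 true minutes.
From 4:00 to 7:28 on the faulty dial is 208 minutes.
True elapsed: 208 x 60/52 = 240 minutes = 4 hours.
True time: 4:00 + 4 hours = 8:00.

Final answer: 8:00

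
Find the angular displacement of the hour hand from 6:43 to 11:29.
The hour hand moves 0.5 degrees per minute.
Time elapsed: 11:29 - 6:43 = 286 minutes
Angular displacement: 286 x 0.5 = 143 degrees

Final answer: 143 degrees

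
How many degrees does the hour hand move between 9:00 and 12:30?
The hour hand moves 0.5 degrees per minute.
Time elapsed: 12:30 - 9:00 = 210 minutes
Angular displacement: 210 x 0.5 = 105 degrees

Final answer: 105 degrees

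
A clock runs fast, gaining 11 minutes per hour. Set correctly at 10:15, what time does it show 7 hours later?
For every 60 true minutes, the faulty clock advances 60 + 11 = 71 minutes.
True elapsed: 7 hours = 420 minutes.
Faulty clock advances: 420 x 71/60 = 497 minutes (drift: 77 minutes ahead).
Shown time: 10:15 + 497 minutes = 6:32.

Final answer: 6:32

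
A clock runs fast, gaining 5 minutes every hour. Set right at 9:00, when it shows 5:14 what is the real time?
For every 60 true minutes, the faulty clock advances 65 minutes, so 1 faulty-clock minute corresponds to 60/65 true minutes.
From 9:00 to 5:14 on the faulty dial is 494 minutes.
True elapsed: 494 x 60/65 = 456 minutes = 7 hours and 36 minutes.
True time: 9:00 + 7 hours and 36 minutes = 4:36.

Final answer: 4:36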